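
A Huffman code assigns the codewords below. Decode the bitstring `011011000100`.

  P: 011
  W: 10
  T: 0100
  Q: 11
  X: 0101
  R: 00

PPRT

Read left to right; each codeword is recognised as soon as it completes (prefix code):
  011→P | 011→P | 00→R | 0100→T
Decoded message: PPRT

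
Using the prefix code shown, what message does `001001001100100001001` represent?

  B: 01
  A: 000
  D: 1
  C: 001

Read left to right; each codeword is recognised as soon as it completes (prefix code):
  001→C | 001→C | 001→C | 1→D | 001→C | 000→A | 01→B | 001→C
Decoded message: CCCDCABC

CCCDCABC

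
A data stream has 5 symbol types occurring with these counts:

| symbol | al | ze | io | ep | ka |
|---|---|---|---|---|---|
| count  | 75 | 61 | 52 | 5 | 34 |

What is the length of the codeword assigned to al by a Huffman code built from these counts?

Repeatedly merge the two smallest:
ep(5) + ka(34) → 39
39 + io(52) → 91
ze(61) + al(75) → 136
91 + 136 → 227
al's leaf is at depth 2, giving a 2-bit codeword.

2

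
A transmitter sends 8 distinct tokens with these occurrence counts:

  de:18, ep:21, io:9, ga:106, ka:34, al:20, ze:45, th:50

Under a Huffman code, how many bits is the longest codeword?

Merge the two lowest-weight nodes at each step:
merge io(9) and de(18): 27
merge al(20) and ep(21): 41
merge 27 and ka(34): 61
merge 41 and ze(45): 86
merge th(50) and 61: 111
merge 86 and ga(106): 192
merge 111 and 192: 303
Maximum depth reached is 4.

4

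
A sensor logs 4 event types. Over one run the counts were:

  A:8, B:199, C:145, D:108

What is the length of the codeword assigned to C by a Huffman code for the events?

2

Huffman merges, smallest pair first:
combine A(8), D(108) → 116
combine 116, C(145) → 261
combine B(199), 261 → 460
The subtree containing C is merged 2 times, so code length = 2.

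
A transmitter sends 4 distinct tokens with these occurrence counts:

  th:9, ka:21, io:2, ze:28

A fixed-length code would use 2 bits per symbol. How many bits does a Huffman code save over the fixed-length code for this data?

Fixed-length: 2 bits × 60 symbols = 120 bits.
Huffman merges:
combine io(2), th(9) → 11
combine 11, ka(21) → 32
combine ze(28), 32 → 60
Huffman total = 11 + 32 + 60 = 103 bits.
Saving = 120 − 103 = 17 bits.

17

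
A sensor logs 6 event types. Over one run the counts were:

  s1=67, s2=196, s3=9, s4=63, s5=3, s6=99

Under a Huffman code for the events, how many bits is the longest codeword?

Merge the two lowest-weight nodes at each step:
combine s5(3), s3(9) → 12
combine 12, s4(63) → 75
combine s1(67), 75 → 142
combine s6(99), 142 → 241
combine s2(196), 241 → 437
The rarest symbols sit at the bottom; the longest codeword is 5 bits.

5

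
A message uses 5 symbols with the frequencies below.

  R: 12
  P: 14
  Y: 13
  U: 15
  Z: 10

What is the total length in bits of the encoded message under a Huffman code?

150

Build the Huffman tree bottom-up:
merge Z(10) and R(12): 22
merge Y(13) and P(14): 27
merge U(15) and 22: 37
merge 27 and 37: 64
The encoded length is the sum of every internal node's weight: 22 + 27 + 37 + 64 = 150 bits.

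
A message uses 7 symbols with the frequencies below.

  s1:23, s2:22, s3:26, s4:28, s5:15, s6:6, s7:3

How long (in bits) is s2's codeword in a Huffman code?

Huffman merges, smallest pair first:
combine s7(3), s6(6) → 9
combine 9, s5(15) → 24
combine s2(22), s1(23) → 45
combine 24, s3(26) → 50
combine s4(28), 45 → 73
combine 50, 73 → 123
s2's leaf is at depth 3, giving a 3-bit codeword.

3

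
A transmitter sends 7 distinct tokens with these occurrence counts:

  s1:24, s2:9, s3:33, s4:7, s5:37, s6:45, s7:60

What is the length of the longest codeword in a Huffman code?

Merge the two lowest-weight nodes at each step:
s4(7) + s2(9) → 16
16 + s1(24) → 40
s3(33) + s5(37) → 70
40 + s6(45) → 85
s7(60) + 70 → 130
85 + 130 → 215
Maximum depth reached is 4.

4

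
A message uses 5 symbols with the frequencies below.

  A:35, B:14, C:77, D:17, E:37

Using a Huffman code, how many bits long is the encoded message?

380

Greedily combine the two least-frequent nodes:
combine B(14), D(17) → 31
combine 31, A(35) → 66
combine E(37), 66 → 103
combine C(77), 103 → 180
Total encoded bits = sum of merged weights = 31 + 66 + 103 + 180 = 380.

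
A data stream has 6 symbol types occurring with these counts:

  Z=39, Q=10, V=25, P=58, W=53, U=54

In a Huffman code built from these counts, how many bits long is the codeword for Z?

Huffman merges, smallest pair first:
Q(10) + V(25) → 35
35 + Z(39) → 74
W(53) + U(54) → 107
P(58) + 74 → 132
107 + 132 → 239
The subtree containing Z is merged 3 times, so code length = 3.

3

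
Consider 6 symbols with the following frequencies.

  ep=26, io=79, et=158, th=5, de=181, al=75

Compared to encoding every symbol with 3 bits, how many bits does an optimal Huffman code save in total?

387

Fixed-length: 3 bits × 524 symbols = 1572 bits.
Huffman merges:
merge th(5) and ep(26): 31
merge 31 and al(75): 106
merge io(79) and 106: 185
merge et(158) and de(181): 339
merge 185 and 339: 524
Huffman total = 31 + 106 + 185 + 339 + 524 = 1185 bits.
Saving = 1572 − 1185 = 387 bits.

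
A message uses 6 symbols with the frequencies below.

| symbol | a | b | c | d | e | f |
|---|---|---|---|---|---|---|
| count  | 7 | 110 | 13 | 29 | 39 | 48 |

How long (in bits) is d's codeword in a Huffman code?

Repeatedly merge the two smallest:
combine a(7), c(13) → 20
combine 20, d(29) → 49
combine e(39), f(48) → 87
combine 49, 87 → 136
combine b(110), 136 → 246
d's leaf is at depth 3, giving a 3-bit codeword.

3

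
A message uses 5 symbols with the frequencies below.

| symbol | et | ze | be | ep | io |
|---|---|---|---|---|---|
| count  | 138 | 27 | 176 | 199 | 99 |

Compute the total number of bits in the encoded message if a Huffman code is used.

1404

Build the Huffman tree bottom-up:
combine ze(27), io(99) → 126
combine 126, et(138) → 264
combine be(176), ep(199) → 375
combine 264, 375 → 639
Total encoded bits = sum of merged weights = 126 + 264 + 375 + 639 = 1404.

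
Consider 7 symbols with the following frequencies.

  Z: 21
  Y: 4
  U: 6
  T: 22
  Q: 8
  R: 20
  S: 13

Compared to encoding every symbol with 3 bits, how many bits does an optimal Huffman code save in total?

35

Fixed-length: 3 bits × 94 symbols = 282 bits.
Huffman merges:
combine Y(4), U(6) → 10
combine Q(8), 10 → 18
combine S(13), 18 → 31
combine R(20), Z(21) → 41
combine T(22), 31 → 53
combine 41, 53 → 94
Huffman total = 10 + 18 + 31 + 41 + 53 + 94 = 247 bits.
Saving = 282 − 247 = 35 bits.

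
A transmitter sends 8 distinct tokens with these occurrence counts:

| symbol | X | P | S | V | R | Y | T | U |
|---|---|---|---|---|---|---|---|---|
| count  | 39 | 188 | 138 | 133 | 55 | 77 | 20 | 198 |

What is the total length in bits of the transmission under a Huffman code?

Build the Huffman tree bottom-up:
T(20) + X(39) → 59
R(55) + 59 → 114
Y(77) + 114 → 191
V(133) + S(138) → 271
P(188) + 191 → 379
U(198) + 271 → 469
379 + 469 → 848
The encoded length is the sum of every internal node's weight: 59 + 114 + 191 + 271 + 379 + 469 + 848 = 2331 bits.

2331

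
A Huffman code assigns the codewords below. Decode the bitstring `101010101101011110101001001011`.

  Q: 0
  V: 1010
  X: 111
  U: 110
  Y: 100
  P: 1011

VVUPUVQYP

Read left to right; each codeword is recognised as soon as it completes (prefix code):
  1010→V | 1010→V | 110→U | 1011→P | 110→U | 1010→V | 0→Q | 100→Y | 1011→P
Decoded message: VVUPUVQYP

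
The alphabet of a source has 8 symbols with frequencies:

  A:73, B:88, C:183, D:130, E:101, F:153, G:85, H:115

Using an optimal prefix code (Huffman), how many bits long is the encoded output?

2759

Greedily combine the two least-frequent nodes:
combine A(73), G(85) → 158
combine B(88), E(101) → 189
combine H(115), D(130) → 245
combine F(153), 158 → 311
combine C(183), 189 → 372
combine 245, 311 → 556
combine 372, 556 → 928
Each symbol's bit-cost is frequency × depth; summing gives 2759 bits (equivalently 158 + 189 + 245 + 311 + 372 + 556 + 928).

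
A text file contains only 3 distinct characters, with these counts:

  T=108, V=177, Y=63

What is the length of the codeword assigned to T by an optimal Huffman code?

Repeatedly merge the two smallest:
merge Y(63) and T(108): 171
merge 171 and V(177): 348
T's leaf is at depth 2, giving a 2-bit codeword.

2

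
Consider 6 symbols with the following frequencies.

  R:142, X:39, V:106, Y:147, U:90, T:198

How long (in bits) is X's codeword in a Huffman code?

4

Huffman merges, smallest pair first:
X(39) + U(90) → 129
V(106) + 129 → 235
R(142) + Y(147) → 289
T(198) + 235 → 433
289 + 433 → 722
The subtree containing X is merged 4 times, so code length = 4.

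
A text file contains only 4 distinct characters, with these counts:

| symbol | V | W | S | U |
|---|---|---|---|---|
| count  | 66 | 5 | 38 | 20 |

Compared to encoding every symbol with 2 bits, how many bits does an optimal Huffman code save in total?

41

Fixed-length: 2 bits × 129 symbols = 258 bits.
Huffman merges:
W(5) + U(20) → 25
25 + S(38) → 63
63 + V(66) → 129
Huffman total = 25 + 63 + 129 = 217 bits.
Saving = 258 − 217 = 41 bits.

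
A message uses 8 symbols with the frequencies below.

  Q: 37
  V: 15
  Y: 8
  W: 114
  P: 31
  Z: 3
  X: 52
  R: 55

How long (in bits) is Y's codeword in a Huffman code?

Huffman merges, smallest pair first:
combine Z(3), Y(8) → 11
combine 11, V(15) → 26
combine 26, P(31) → 57
combine Q(37), X(52) → 89
combine R(55), 57 → 112
combine 89, 112 → 201
combine W(114), 201 → 315
Y sits 6 levels below the root, so its codeword is 6 bits.

6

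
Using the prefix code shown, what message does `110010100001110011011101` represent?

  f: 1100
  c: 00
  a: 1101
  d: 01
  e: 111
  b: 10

Read left to right; each codeword is recognised as soon as it completes (prefix code):
  1100→f | 10→b | 10→b | 00→c | 01→d | 1100→f | 1101→a | 1101→a
Decoded message: fbbcdfaa

fbbcdfaa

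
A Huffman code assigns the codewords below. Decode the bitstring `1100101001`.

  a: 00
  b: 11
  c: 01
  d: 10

Read left to right; each codeword is recognised as soon as it completes (prefix code):
  11→b | 00→a | 10→d | 10→d | 01→c
Decoded message: baddc

baddc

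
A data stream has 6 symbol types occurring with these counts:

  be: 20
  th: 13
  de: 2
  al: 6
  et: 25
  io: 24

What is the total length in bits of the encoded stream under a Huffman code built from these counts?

Merge the two smallest weights repeatedly:
de(2) + al(6) → 8
8 + th(13) → 21
be(20) + 21 → 41
io(24) + et(25) → 49
41 + 49 → 90
The encoded length is the sum of every internal node's weight: 8 + 21 + 41 + 49 + 90 = 209 bits.

209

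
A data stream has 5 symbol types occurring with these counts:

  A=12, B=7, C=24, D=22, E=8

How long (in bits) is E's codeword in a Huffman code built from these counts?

3

Build the tree from the bottom:
combine B(7), E(8) → 15
combine A(12), 15 → 27
combine D(22), C(24) → 46
combine 27, 46 → 73
E's leaf is at depth 3, giving a 3-bit codeword.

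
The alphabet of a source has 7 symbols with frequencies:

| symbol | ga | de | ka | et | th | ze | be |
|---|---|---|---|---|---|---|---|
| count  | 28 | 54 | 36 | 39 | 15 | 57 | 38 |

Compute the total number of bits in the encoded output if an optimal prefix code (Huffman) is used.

733

Greedily combine the two least-frequent nodes:
th(15) + ga(28) → 43
ka(36) + be(38) → 74
et(39) + 43 → 82
de(54) + ze(57) → 111
74 + 82 → 156
111 + 156 → 267
Total encoded bits = sum of merged weights = 43 + 74 + 82 + 111 + 156 + 267 = 733.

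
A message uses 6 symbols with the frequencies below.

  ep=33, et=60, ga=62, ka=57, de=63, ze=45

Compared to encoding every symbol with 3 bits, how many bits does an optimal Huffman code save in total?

Fixed-length: 3 bits × 320 symbols = 960 bits.
Huffman merges:
merge ep(33) and ze(45): 78
merge ka(57) and et(60): 117
merge ga(62) and de(63): 125
merge 78 and 117: 195
merge 125 and 195: 320
Huffman total = 78 + 117 + 125 + 195 + 320 = 835 bits.
Saving = 960 − 835 = 125 bits.

125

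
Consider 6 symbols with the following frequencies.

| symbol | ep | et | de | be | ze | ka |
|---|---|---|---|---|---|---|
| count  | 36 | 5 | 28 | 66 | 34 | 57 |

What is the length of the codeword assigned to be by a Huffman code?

Repeatedly merge the two smallest:
et(5) + de(28) → 33
33 + ze(34) → 67
ep(36) + ka(57) → 93
be(66) + 67 → 133
93 + 133 → 226
The subtree containing be is merged 2 times, so code length = 2.

2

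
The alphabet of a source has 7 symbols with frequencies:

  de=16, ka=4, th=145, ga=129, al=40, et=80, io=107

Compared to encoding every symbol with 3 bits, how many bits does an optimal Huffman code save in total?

301

Fixed-length: 3 bits × 521 symbols = 1563 bits.
Huffman merges:
ka(4) + de(16) → 20
20 + al(40) → 60
60 + et(80) → 140
io(107) + ga(129) → 236
140 + th(145) → 285
236 + 285 → 521
Huffman total = 20 + 60 + 140 + 236 + 285 + 521 = 1262 bits.
Saving = 1563 − 1262 = 301 bits.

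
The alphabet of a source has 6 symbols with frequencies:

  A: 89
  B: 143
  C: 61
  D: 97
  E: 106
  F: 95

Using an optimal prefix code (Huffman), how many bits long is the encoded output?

Build the Huffman tree bottom-up:
combine C(61), A(89) → 150
combine F(95), D(97) → 192
combine E(106), B(143) → 249
combine 150, 192 → 342
combine 249, 342 → 591
The encoded length is the sum of every internal node's weight: 150 + 192 + 249 + 342 + 591 = 1524 bits.

1524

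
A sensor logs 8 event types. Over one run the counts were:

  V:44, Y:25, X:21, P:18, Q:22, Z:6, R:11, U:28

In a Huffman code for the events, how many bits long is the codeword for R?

Repeatedly merge the two smallest:
merge Z(6) and R(11): 17
merge 17 and P(18): 35
merge X(21) and Q(22): 43
merge Y(25) and U(28): 53
merge 35 and 43: 78
merge V(44) and 53: 97
merge 78 and 97: 175
The subtree containing R is merged 4 times, so code length = 4.

4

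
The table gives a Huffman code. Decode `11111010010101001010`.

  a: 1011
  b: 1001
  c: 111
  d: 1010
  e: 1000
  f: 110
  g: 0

Read left to right; each codeword is recognised as soon as it completes (prefix code):
  111→c | 110→f | 1001→b | 0→g | 1010→d | 0→g | 1010→d
Decoded message: cfbgdgd

cfbgdgd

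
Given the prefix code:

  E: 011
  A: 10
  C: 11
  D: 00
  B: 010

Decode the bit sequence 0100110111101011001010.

Read left to right; each codeword is recognised as soon as it completes (prefix code):
  010→B | 011→E | 011→E | 11→C | 010→B | 11→C | 00→D | 10→A | 10→A
Decoded message: BEECBCDAA

BEECBCDAA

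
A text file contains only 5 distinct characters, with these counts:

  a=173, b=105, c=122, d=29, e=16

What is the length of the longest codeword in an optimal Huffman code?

4

Merge the two lowest-weight nodes at each step:
combine e(16), d(29) → 45
combine 45, b(105) → 150
combine c(122), 150 → 272
combine a(173), 272 → 445
The rarest symbols sit at the bottom; the longest codeword is 4 bits.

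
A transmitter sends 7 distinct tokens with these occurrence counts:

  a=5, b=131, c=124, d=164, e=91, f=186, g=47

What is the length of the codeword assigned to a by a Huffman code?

Repeatedly merge the two smallest:
merge a(5) and g(47): 52
merge 52 and e(91): 143
merge c(124) and b(131): 255
merge 143 and d(164): 307
merge f(186) and 255: 441
merge 307 and 441: 748
The subtree containing a is merged 4 times, so code length = 4.

4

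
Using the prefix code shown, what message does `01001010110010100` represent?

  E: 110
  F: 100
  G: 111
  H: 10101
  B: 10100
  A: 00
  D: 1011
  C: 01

Read left to right; each codeword is recognised as soon as it completes (prefix code):
  01→C | 00→A | 10101→H | 100→F | 10100→B
Decoded message: CAHFB

CAHFB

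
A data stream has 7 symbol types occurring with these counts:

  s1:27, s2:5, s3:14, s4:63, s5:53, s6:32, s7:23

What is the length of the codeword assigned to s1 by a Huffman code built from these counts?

3

Repeatedly merge the two smallest:
merge s2(5) and s3(14): 19
merge 19 and s7(23): 42
merge s1(27) and s6(32): 59
merge 42 and s5(53): 95
merge 59 and s4(63): 122
merge 95 and 122: 217
s1's leaf is at depth 3, giving a 3-bit codeword.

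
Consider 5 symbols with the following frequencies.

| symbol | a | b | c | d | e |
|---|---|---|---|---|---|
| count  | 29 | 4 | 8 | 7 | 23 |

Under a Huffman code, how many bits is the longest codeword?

4

Merge the two lowest-weight nodes at each step:
merge b(4) and d(7): 11
merge c(8) and 11: 19
merge 19 and e(23): 42
merge a(29) and 42: 71
The rarest symbols sit at the bottom; the longest codeword is 4 bits.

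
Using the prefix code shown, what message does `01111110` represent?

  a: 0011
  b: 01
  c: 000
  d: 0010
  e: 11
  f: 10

beef

Read left to right; each codeword is recognised as soon as it completes (prefix code):
  01→b | 11→e | 11→e | 10→f
Decoded message: beef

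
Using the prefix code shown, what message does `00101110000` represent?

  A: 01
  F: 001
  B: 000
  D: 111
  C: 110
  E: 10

FACB

Read left to right; each codeword is recognised as soon as it completes (prefix code):
  001→F | 01→A | 110→C | 000→B
Decoded message: FACB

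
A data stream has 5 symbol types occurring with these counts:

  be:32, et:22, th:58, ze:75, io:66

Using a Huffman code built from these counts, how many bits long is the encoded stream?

Build the Huffman tree bottom-up:
combine et(22), be(32) → 54
combine 54, th(58) → 112
combine io(66), ze(75) → 141
combine 112, 141 → 253
The encoded length is the sum of every internal node's weight: 54 + 112 + 141 + 253 = 560 bits.

560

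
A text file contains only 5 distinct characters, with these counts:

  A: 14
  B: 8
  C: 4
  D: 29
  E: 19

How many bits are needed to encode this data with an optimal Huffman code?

157

Merge the two smallest weights repeatedly:
C(4) + B(8) → 12
12 + A(14) → 26
E(19) + 26 → 45
D(29) + 45 → 74
Each symbol's bit-cost is frequency × depth; summing gives 157 bits (equivalently 12 + 26 + 45 + 74).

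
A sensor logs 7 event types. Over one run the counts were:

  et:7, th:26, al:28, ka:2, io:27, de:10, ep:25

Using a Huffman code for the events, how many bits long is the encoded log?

Merge the two smallest weights repeatedly:
merge ka(2) and et(7): 9
merge 9 and de(10): 19
merge 19 and ep(25): 44
merge th(26) and io(27): 53
merge al(28) and 44: 72
merge 53 and 72: 125
The encoded length is the sum of every internal node's weight: 9 + 19 + 44 + 53 + 72 + 125 = 322 bits.

322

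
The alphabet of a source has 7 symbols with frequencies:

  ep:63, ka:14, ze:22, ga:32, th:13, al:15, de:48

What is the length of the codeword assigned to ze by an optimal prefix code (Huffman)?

Huffman merges, smallest pair first:
th(13) + ka(14) → 27
al(15) + ze(22) → 37
27 + ga(32) → 59
37 + de(48) → 85
59 + ep(63) → 122
85 + 122 → 207
ze sits 3 levels below the root, so its codeword is 3 bits.

3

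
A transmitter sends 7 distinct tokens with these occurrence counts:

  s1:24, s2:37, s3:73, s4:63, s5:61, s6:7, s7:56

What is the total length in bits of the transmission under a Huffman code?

Build the Huffman tree bottom-up:
combine s6(7), s1(24) → 31
combine 31, s2(37) → 68
combine s7(56), s5(61) → 117
combine s4(63), 68 → 131
combine s3(73), 117 → 190
combine 131, 190 → 321
The encoded length is the sum of every internal node's weight: 31 + 68 + 117 + 131 + 190 + 321 = 858 bits.

858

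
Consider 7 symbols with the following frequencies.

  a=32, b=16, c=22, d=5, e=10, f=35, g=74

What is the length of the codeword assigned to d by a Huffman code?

5

Build the tree from the bottom:
d(5) + e(10) → 15
15 + b(16) → 31
c(22) + 31 → 53
a(32) + f(35) → 67
53 + 67 → 120
g(74) + 120 → 194
d sits 5 levels below the root, so its codeword is 5 bits.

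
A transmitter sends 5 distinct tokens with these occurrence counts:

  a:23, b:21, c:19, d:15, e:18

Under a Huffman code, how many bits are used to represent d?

Repeatedly merge the two smallest:
merge d(15) and e(18): 33
merge c(19) and b(21): 40
merge a(23) and 33: 56
merge 40 and 56: 96
d's leaf is at depth 3, giving a 3-bit codeword.

3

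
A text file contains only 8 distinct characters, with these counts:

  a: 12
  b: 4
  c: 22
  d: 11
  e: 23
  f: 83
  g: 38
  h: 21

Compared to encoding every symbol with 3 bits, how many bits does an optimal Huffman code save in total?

81

Fixed-length: 3 bits × 214 symbols = 642 bits.
Huffman merges:
b(4) + d(11) → 15
a(12) + 15 → 27
h(21) + c(22) → 43
e(23) + 27 → 50
g(38) + 43 → 81
50 + 81 → 131
f(83) + 131 → 214
Huffman total = 15 + 27 + 43 + 50 + 81 + 131 + 214 = 561 bits.
Saving = 642 − 561 = 81 bits.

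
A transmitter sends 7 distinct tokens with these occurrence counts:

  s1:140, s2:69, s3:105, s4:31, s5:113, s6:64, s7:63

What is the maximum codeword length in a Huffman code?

Merge the two lowest-weight nodes at each step:
combine s4(31), s7(63) → 94
combine s6(64), s2(69) → 133
combine 94, s3(105) → 199
combine s5(113), 133 → 246
combine s1(140), 199 → 339
combine 246, 339 → 585
Maximum depth reached is 4.

4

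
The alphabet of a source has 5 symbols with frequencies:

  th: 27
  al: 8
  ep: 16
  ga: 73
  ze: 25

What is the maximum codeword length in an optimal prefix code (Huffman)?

4

Merge the two lowest-weight nodes at each step:
merge al(8) and ep(16): 24
merge 24 and ze(25): 49
merge th(27) and 49: 76
merge ga(73) and 76: 149
The rarest symbols sit at the bottom; the longest codeword is 4 bits.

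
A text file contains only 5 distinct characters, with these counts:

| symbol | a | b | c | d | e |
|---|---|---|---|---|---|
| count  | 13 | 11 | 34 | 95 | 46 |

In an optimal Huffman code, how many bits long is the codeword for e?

Build the tree from the bottom:
merge b(11) and a(13): 24
merge 24 and c(34): 58
merge e(46) and 58: 104
merge d(95) and 104: 199
e's leaf is at depth 2, giving a 2-bit codeword.

2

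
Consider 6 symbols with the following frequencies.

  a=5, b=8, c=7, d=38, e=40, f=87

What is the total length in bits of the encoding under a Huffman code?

Merge the two smallest weights repeatedly:
combine a(5), c(7) → 12
combine b(8), 12 → 20
combine 20, d(38) → 58
combine e(40), 58 → 98
combine f(87), 98 → 185
Total encoded bits = sum of merged weights = 12 + 20 + 58 + 98 + 185 = 373.

373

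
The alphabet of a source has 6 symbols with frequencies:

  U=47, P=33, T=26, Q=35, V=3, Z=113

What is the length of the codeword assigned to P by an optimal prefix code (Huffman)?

Build the tree from the bottom:
combine V(3), T(26) → 29
combine 29, P(33) → 62
combine Q(35), U(47) → 82
combine 62, 82 → 144
combine Z(113), 144 → 257
The subtree containing P is merged 3 times, so code length = 3.

3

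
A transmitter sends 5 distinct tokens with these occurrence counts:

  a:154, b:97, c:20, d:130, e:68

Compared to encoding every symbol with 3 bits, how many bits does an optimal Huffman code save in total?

381

Fixed-length: 3 bits × 469 symbols = 1407 bits.
Huffman merges:
c(20) + e(68) → 88
88 + b(97) → 185
d(130) + a(154) → 284
185 + 284 → 469
Huffman total = 88 + 185 + 284 + 469 = 1026 bits.
Saving = 1407 − 1026 = 381 bits.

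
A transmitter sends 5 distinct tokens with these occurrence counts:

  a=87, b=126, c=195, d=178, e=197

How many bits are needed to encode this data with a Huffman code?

1779

Merge the two smallest weights repeatedly:
a(87) + b(126) → 213
d(178) + c(195) → 373
e(197) + 213 → 410
373 + 410 → 783
Total encoded bits = sum of merged weights = 213 + 373 + 410 + 783 = 1779.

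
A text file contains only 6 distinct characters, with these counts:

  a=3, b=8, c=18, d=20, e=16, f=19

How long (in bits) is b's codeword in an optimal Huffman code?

Huffman merges, smallest pair first:
a(3) + b(8) → 11
11 + e(16) → 27
c(18) + f(19) → 37
d(20) + 27 → 47
37 + 47 → 84
b's leaf is at depth 4, giving a 4-bit codeword.

4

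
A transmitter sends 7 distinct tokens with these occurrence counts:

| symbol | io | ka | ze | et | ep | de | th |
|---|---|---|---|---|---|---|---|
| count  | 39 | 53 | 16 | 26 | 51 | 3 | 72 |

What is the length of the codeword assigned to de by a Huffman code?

5

Repeatedly merge the two smallest:
de(3) + ze(16) → 19
19 + et(26) → 45
io(39) + 45 → 84
ep(51) + ka(53) → 104
th(72) + 84 → 156
104 + 156 → 260
de's leaf is at depth 5, giving a 5-bit codeword.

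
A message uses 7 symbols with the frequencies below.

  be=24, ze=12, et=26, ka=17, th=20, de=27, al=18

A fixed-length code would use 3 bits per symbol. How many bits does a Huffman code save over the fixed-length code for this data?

Fixed-length: 3 bits × 144 symbols = 432 bits.
Huffman merges:
ze(12) + ka(17) → 29
al(18) + th(20) → 38
be(24) + et(26) → 50
de(27) + 29 → 56
38 + 50 → 88
56 + 88 → 144
Huffman total = 29 + 38 + 50 + 56 + 88 + 144 = 405 bits.
Saving = 432 − 405 = 27 bits.

27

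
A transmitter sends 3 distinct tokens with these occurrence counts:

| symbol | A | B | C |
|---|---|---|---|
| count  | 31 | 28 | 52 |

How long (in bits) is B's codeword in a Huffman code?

Huffman merges, smallest pair first:
combine B(28), A(31) → 59
combine C(52), 59 → 111
The subtree containing B is merged 2 times, so code length = 2.

2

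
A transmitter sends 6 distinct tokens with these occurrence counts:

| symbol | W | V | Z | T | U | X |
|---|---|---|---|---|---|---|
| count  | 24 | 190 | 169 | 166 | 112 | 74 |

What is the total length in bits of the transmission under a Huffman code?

1778

Merge the two smallest weights repeatedly:
combine W(24), X(74) → 98
combine 98, U(112) → 210
combine T(166), Z(169) → 335
combine V(190), 210 → 400
combine 335, 400 → 735
Total encoded bits = sum of merged weights = 98 + 210 + 335 + 400 + 735 = 1778.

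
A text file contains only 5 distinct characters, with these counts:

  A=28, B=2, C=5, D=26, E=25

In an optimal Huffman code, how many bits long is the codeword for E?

2

Repeatedly merge the two smallest:
B(2) + C(5) → 7
7 + E(25) → 32
D(26) + A(28) → 54
32 + 54 → 86
E's leaf is at depth 2, giving a 2-bit codeword.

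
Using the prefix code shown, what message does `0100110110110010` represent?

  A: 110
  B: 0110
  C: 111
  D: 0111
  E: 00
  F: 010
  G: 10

FBAAF

Read left to right; each codeword is recognised as soon as it completes (prefix code):
  010→F | 0110→B | 110→A | 110→A | 010→F
Decoded message: FBAAF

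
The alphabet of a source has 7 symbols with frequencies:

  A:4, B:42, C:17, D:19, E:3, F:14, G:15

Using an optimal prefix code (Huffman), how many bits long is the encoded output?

Build the Huffman tree bottom-up:
E(3) + A(4) → 7
7 + F(14) → 21
G(15) + C(17) → 32
D(19) + 21 → 40
32 + 40 → 72
B(42) + 72 → 114
The encoded length is the sum of every internal node's weight: 7 + 21 + 32 + 40 + 72 + 114 = 286 bits.

286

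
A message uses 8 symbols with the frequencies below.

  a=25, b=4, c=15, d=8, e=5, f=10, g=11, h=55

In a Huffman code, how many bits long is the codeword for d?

Repeatedly merge the two smallest:
b(4) + e(5) → 9
d(8) + 9 → 17
f(10) + g(11) → 21
c(15) + 17 → 32
21 + a(25) → 46
32 + 46 → 78
h(55) + 78 → 133
The subtree containing d is merged 4 times, so code length = 4.

4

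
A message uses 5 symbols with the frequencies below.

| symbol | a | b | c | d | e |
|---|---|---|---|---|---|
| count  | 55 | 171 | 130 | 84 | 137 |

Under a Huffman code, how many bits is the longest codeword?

3

Merge the two lowest-weight nodes at each step:
merge a(55) and d(84): 139
merge c(130) and e(137): 267
merge 139 and b(171): 310
merge 267 and 310: 577
Maximum depth reached is 3.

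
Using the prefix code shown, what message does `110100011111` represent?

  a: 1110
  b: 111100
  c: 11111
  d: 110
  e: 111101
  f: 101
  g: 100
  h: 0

Read left to right; each codeword is recognised as soon as it completes (prefix code):
  110→d | 100→g | 0→h | 11111→c
Decoded message: dghc

dghc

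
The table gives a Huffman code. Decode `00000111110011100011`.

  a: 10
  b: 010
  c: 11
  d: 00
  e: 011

ddecaeadc

Read left to right; each codeword is recognised as soon as it completes (prefix code):
  00→d | 00→d | 011→e | 11→c | 10→a | 011→e | 10→a | 00→d | 11→c
Decoded message: ddecaeadc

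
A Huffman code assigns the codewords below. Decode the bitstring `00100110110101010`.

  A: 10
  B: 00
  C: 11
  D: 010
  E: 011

BAEEDAA

Read left to right; each codeword is recognised as soon as it completes (prefix code):
  00→B | 10→A | 011→E | 011→E | 010→D | 10→A | 10→A
Decoded message: BAEEDAA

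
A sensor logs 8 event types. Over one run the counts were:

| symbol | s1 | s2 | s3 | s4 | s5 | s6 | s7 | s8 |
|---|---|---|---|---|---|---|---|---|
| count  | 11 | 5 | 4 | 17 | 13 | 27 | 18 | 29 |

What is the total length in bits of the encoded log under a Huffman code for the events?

Build the Huffman tree bottom-up:
combine s3(4), s2(5) → 9
combine 9, s1(11) → 20
combine s5(13), s4(17) → 30
combine s7(18), 20 → 38
combine s6(27), s8(29) → 56
combine 30, 38 → 68
combine 56, 68 → 124
The encoded length is the sum of every internal node's weight: 9 + 20 + 30 + 38 + 56 + 68 + 124 = 345 bits.

345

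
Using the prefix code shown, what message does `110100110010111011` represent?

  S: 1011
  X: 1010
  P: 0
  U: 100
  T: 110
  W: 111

Read left to right; each codeword is recognised as soon as it completes (prefix code):
  110→T | 100→U | 110→T | 0→P | 1011→S | 1011→S
Decoded message: TUTPSS

TUTPSS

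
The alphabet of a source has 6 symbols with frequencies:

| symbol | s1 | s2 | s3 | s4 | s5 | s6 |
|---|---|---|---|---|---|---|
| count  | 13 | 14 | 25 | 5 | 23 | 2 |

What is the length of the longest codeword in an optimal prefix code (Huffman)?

Merge the two lowest-weight nodes at each step:
s6(2) + s4(5) → 7
7 + s1(13) → 20
s2(14) + 20 → 34
s5(23) + s3(25) → 48
34 + 48 → 82
The first pair merged (s6, s4) ends up deepest, at depth 4.

4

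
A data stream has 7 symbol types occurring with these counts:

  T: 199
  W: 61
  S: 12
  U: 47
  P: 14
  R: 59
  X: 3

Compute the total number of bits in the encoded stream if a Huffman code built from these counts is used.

Greedily combine the two least-frequent nodes:
combine X(3), S(12) → 15
combine P(14), 15 → 29
combine 29, U(47) → 76
combine R(59), W(61) → 120
combine 76, 120 → 196
combine 196, T(199) → 395
Total encoded bits = sum of merged weights = 15 + 29 + 76 + 120 + 196 + 395 = 831.

831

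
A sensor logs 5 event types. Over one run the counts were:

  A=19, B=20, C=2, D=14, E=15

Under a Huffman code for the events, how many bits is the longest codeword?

3

Merge the two lowest-weight nodes at each step:
combine C(2), D(14) → 16
combine E(15), 16 → 31
combine A(19), B(20) → 39
combine 31, 39 → 70
Maximum depth reached is 3.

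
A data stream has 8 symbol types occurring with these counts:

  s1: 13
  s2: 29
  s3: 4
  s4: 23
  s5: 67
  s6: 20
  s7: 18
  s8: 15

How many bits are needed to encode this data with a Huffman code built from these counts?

517

Merge the two smallest weights repeatedly:
merge s3(4) and s1(13): 17
merge s8(15) and 17: 32
merge s7(18) and s6(20): 38
merge s4(23) and s2(29): 52
merge 32 and 38: 70
merge 52 and s5(67): 119
merge 70 and 119: 189
Total encoded bits = sum of merged weights = 17 + 32 + 38 + 52 + 70 + 119 + 189 = 517.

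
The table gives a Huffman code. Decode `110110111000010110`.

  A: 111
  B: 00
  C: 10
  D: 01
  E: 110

EEABBCE

Read left to right; each codeword is recognised as soon as it completes (prefix code):
  110→E | 110→E | 111→A | 00→B | 00→B | 10→C | 110→E
Decoded message: EEABBCE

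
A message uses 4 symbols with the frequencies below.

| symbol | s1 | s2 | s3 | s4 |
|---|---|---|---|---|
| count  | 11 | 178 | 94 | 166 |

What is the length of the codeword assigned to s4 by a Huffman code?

2

Repeatedly merge the two smallest:
s1(11) + s3(94) → 105
105 + s4(166) → 271
s2(178) + 271 → 449
s4 sits 2 levels below the root, so its codeword is 2 bits.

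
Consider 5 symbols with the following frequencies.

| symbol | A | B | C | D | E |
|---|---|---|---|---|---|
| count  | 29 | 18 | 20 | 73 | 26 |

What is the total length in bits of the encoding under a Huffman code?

Build the Huffman tree bottom-up:
combine B(18), C(20) → 38
combine E(26), A(29) → 55
combine 38, 55 → 93
combine D(73), 93 → 166
Total encoded bits = sum of merged weights = 38 + 55 + 93 + 166 = 352.

352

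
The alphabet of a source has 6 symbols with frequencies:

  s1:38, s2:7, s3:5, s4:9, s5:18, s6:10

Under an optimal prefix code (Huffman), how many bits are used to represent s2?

4

Huffman merges, smallest pair first:
s3(5) + s2(7) → 12
s4(9) + s6(10) → 19
12 + s5(18) → 30
19 + 30 → 49
s1(38) + 49 → 87
s2 sits 4 levels below the root, so its codeword is 4 bits.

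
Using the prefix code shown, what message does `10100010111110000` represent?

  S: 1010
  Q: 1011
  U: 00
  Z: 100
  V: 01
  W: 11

SUQWZU

Read left to right; each codeword is recognised as soon as it completes (prefix code):
  1010→S | 00→U | 1011→Q | 11→W | 100→Z | 00→U
Decoded message: SUQWZU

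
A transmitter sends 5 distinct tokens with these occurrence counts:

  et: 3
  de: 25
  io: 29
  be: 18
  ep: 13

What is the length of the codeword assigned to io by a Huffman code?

Repeatedly merge the two smallest:
merge et(3) and ep(13): 16
merge 16 and be(18): 34
merge de(25) and io(29): 54
merge 34 and 54: 88
io sits 2 levels below the root, so its codeword is 2 bits.

2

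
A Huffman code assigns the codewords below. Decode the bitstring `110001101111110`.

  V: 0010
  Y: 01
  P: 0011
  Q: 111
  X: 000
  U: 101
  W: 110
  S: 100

WPYQW

Read left to right; each codeword is recognised as soon as it completes (prefix code):
  110→W | 0011→P | 01→Y | 111→Q | 110→W
Decoded message: WPYQW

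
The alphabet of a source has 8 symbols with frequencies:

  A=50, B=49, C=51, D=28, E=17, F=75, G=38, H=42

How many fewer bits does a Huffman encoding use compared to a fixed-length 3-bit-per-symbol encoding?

30

Fixed-length: 3 bits × 350 symbols = 1050 bits.
Huffman merges:
combine E(17), D(28) → 45
combine G(38), H(42) → 80
combine 45, B(49) → 94
combine A(50), C(51) → 101
combine F(75), 80 → 155
combine 94, 101 → 195
combine 155, 195 → 350
Huffman total = 45 + 80 + 94 + 101 + 155 + 195 + 350 = 1020 bits.
Saving = 1050 − 1020 = 30 bits.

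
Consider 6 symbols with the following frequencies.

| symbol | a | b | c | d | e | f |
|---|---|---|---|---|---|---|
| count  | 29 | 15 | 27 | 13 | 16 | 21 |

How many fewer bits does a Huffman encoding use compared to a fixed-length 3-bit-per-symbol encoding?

Fixed-length: 3 bits × 121 symbols = 363 bits.
Huffman merges:
merge d(13) and b(15): 28
merge e(16) and f(21): 37
merge c(27) and 28: 55
merge a(29) and 37: 66
merge 55 and 66: 121
Huffman total = 28 + 37 + 55 + 66 + 121 = 307 bits.
Saving = 363 − 307 = 56 bits.

56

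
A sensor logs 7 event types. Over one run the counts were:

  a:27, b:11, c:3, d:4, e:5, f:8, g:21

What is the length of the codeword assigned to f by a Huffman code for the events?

3

Huffman merges, smallest pair first:
c(3) + d(4) → 7
e(5) + 7 → 12
f(8) + b(11) → 19
12 + 19 → 31
g(21) + a(27) → 48
31 + 48 → 79
f's leaf is at depth 3, giving a 3-bit codeword.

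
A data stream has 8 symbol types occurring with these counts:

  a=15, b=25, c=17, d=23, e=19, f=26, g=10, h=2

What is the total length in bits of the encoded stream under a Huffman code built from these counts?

Merge the two smallest weights repeatedly:
h(2) + g(10) → 12
12 + a(15) → 27
c(17) + e(19) → 36
d(23) + b(25) → 48
f(26) + 27 → 53
36 + 48 → 84
53 + 84 → 137
Each symbol's bit-cost is frequency × depth; summing gives 397 bits (equivalently 12 + 27 + 36 + 48 + 53 + 84 + 137).

397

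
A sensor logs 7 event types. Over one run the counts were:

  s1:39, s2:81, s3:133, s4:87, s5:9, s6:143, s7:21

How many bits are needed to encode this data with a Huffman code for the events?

1275

Merge the two smallest weights repeatedly:
s5(9) + s7(21) → 30
30 + s1(39) → 69
69 + s2(81) → 150
s4(87) + s3(133) → 220
s6(143) + 150 → 293
220 + 293 → 513
Total encoded bits = sum of merged weights = 30 + 69 + 150 + 220 + 293 + 513 = 1275.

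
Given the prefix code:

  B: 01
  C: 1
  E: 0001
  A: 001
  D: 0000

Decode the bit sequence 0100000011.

Read left to right; each codeword is recognised as soon as it completes (prefix code):
  01→B | 0000→D | 001→A | 1→C
Decoded message: BDAC

BDAC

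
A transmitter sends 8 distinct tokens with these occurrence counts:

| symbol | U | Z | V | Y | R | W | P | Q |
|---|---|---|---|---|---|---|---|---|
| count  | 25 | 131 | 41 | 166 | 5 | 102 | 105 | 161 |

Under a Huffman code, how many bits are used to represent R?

Repeatedly merge the two smallest:
merge R(5) and U(25): 30
merge 30 and V(41): 71
merge 71 and W(102): 173
merge P(105) and Z(131): 236
merge Q(161) and Y(166): 327
merge 173 and 236: 409
merge 327 and 409: 736
R sits 5 levels below the root, so its codeword is 5 bits.

5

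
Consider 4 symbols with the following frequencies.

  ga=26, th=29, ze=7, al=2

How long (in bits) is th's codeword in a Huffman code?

Build the tree from the bottom:
al(2) + ze(7) → 9
9 + ga(26) → 35
th(29) + 35 → 64
th is merged only at the final step, so code length = 1.

1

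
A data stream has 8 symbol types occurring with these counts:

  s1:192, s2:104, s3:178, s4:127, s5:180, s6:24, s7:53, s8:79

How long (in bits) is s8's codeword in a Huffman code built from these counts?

Build the tree from the bottom:
s6(24) + s7(53) → 77
77 + s8(79) → 156
s2(104) + s4(127) → 231
156 + s3(178) → 334
s5(180) + s1(192) → 372
231 + 334 → 565
372 + 565 → 937
s8 sits 4 levels below the root, so its codeword is 4 bits.

4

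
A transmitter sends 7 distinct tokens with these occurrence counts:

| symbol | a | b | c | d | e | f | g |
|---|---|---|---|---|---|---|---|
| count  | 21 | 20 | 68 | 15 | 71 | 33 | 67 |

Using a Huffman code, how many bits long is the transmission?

Build the Huffman tree bottom-up:
d(15) + b(20) → 35
a(21) + f(33) → 54
35 + 54 → 89
g(67) + c(68) → 135
e(71) + 89 → 160
135 + 160 → 295
The encoded length is the sum of every internal node's weight: 35 + 54 + 89 + 135 + 160 + 295 = 768 bits.

768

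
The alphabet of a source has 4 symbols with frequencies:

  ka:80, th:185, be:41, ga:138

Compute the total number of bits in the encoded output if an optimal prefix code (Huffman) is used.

Greedily combine the two least-frequent nodes:
merge be(41) and ka(80): 121
merge 121 and ga(138): 259
merge th(185) and 259: 444
The encoded length is the sum of every internal node's weight: 121 + 259 + 444 = 824 bits.

824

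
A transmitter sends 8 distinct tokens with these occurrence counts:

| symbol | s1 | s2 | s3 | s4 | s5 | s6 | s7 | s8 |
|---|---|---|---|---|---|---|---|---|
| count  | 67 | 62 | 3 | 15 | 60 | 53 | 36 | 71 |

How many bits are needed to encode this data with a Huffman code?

Merge the two smallest weights repeatedly:
s3(3) + s4(15) → 18
18 + s7(36) → 54
s6(53) + 54 → 107
s5(60) + s2(62) → 122
s1(67) + s8(71) → 138
107 + 122 → 229
138 + 229 → 367
Total encoded bits = sum of merged weights = 18 + 54 + 107 + 122 + 138 + 229 + 367 = 1035.

1035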